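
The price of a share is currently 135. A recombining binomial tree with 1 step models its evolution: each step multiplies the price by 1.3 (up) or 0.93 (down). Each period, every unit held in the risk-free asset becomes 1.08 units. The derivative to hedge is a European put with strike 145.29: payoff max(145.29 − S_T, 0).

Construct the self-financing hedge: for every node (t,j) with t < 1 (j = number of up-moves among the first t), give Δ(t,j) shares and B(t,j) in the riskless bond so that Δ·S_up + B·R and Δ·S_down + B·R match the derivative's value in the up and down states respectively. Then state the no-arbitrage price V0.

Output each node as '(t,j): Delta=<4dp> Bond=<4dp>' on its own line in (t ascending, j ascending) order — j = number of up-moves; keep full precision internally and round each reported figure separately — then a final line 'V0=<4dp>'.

(0,0): Delta=-0.3952 Bond=64.2192
V0=10.8679

Under the risk-neutral measure, an up-move has probability p* = (R−d)/(u−d) = 0.4054 and values discount at R = 1.08.
Terminal payoffs: V(1,0)=19.7400, V(1,1)=0.0000
  t=0,j=0: stock 135.0000 → up 175.5000 (V=0.0000), down 125.5500 (V=19.7400). Price 10.8679; hedge Δ=-0.3952, bond B=64.2192.
Root portfolio cost Δ·135+B reproduces V0=10.8679.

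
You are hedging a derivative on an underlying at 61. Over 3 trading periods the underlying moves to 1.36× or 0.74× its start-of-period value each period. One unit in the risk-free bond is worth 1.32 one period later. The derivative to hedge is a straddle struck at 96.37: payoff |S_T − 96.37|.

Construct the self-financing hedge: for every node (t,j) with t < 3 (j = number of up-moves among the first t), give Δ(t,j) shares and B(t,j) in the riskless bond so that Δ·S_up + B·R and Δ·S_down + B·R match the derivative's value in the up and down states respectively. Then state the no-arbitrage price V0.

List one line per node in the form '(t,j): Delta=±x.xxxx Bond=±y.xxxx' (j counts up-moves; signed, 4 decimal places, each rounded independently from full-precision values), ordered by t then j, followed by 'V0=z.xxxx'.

No-arbitrage ⇒ martingale measure with p* = (R−d)/(u−d) = 0.9355.
At expiry t=3: V(3,0)=71.6513, V(3,1)=50.9411, V(3,2)=12.8791, V(3,3)=57.0728
Node (2,0) S=33.4036: V=(p*·50.9411+(1−p*)·71.6513)/1.32=39.6040; Δ=(50.9411−71.6513)/(45.4289−24.7187)=-1.0000; B=V−Δ·S=73.0076
Node (2,1) S=61.3904: V=(p*·12.8791+(1−p*)·50.9411)/1.32=11.6172; Δ=(12.8791−50.9411)/(83.4909−45.4289)=-1.0000; B=V−Δ·S=73.0076
Node (2,2) S=112.8256: V=(p*·57.0728+(1−p*)·12.8791)/1.32=41.0770; Δ=(57.0728−12.8791)/(153.4428−83.4909)=0.6318; B=V−Δ·S=-30.2033
Node (1,0) S=45.1400: V=(p*·11.6172+(1−p*)·39.6040)/1.32=10.1688; Δ=(11.6172−39.6040)/(61.3904−33.4036)=-1.0000; B=V−Δ·S=55.3088
Node (1,1) S=82.9600: V=(p*·41.0770+(1−p*)·11.6172)/1.32=29.6790; Δ=(41.0770−11.6172)/(112.8256−61.3904)=0.5728; B=V−Δ·S=-17.8368
Node (0,0) S=61.0000: V=(p*·29.6790+(1−p*)·10.1688)/1.32=21.5305; Δ=(29.6790−10.1688)/(82.9600−45.1400)=0.5159; B=V−Δ·S=-9.9376
Check: Δ(0,0)·S0 + B(0,0) = 21.5305 = V0.

(0,0): Delta=0.5159 Bond=-9.9376
(1,0): Delta=-1.0000 Bond=55.3088
(1,1): Delta=0.5728 Bond=-17.8368
(2,0): Delta=-1.0000 Bond=73.0076
(2,1): Delta=-1.0000 Bond=73.0076
(2,2): Delta=0.6318 Bond=-30.2033
V0=21.5305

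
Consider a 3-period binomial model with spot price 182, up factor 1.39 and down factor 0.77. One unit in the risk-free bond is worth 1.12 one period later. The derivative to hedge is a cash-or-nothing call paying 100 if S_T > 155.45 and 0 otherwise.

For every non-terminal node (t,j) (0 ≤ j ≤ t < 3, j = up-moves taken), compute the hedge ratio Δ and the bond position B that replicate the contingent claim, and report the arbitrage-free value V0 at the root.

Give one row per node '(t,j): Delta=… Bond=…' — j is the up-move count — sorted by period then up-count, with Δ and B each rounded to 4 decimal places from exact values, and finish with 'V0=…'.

(0,0): Delta=0.3474 Bond=-20.7805
(1,0): Delta=0.5801 Bond=-55.8907
(1,1): Delta=0.2479 Bond=1.8872
(2,0): Delta=0.0000 Bond=0.0000
(2,1): Delta=0.8280 Bond=-110.8871
(2,2): Delta=0.0000 Bond=89.2857
V0=42.4390

The replicating-portfolio and risk-neutral prices coincide; use p* = (1.12−0.77)/(1.39−0.77) = 0.5645 for the latter.
Payoff layer (t=3): V(3,0)=0.0000, V(3,1)=0.0000, V(3,2)=100.0000, V(3,3)=100.0000
  t=2,j=0: stock 107.9078 → up 149.9918 (V=0.0000), down 83.0890 (V=0.0000). Price 0.0000; hedge Δ=0.0000, bond B=0.0000.
  t=2,j=1: stock 194.7946 → up 270.7645 (V=100.0000), down 149.9918 (V=0.0000). Price 50.4032; hedge Δ=0.8280, bond B=-110.8871.
  t=2,j=2: stock 351.6422 → up 488.7827 (V=100.0000), down 270.7645 (V=100.0000). Price 89.2857; hedge Δ=0.0000, bond B=89.2857.
  t=1,j=0: stock 140.1400 → up 194.7946 (V=50.4032), down 107.9078 (V=0.0000). Price 25.4049; hedge Δ=0.5801, bond B=-55.8907.
  t=1,j=1: stock 252.9800 → up 351.6422 (V=89.2857), down 194.7946 (V=50.4032). Price 64.6009; hedge Δ=0.2479, bond B=1.8872.
  t=0,j=0: stock 182.0000 → up 252.9800 (V=64.6009), down 140.1400 (V=25.4049). Price 42.4390; hedge Δ=0.3474, bond B=-20.7805.
The time-0 hedge costs 42.4390, which is the no-arbitrage price.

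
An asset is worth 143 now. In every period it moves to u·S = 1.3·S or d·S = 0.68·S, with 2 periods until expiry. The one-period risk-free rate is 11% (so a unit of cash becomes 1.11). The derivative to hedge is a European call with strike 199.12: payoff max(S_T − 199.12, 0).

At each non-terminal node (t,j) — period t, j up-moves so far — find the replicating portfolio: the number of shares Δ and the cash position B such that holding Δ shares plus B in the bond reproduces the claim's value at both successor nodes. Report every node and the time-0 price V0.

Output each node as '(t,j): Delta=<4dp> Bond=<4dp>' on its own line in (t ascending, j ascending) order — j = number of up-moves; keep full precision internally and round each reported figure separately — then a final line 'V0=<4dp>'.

(0,0): Delta=0.2999 Bond=-26.2692
(1,0): Delta=0.0000 Bond=0.0000
(1,1): Delta=0.3692 Bond=-42.0430
V0=16.6114

Since d<R<u, set p* = (R−d)/(u−d) = 0.6935; price each node as the discounted p*-expectation of its children.
Terminal payoffs: V(2,0)=0.0000, V(2,1)=0.0000, V(2,2)=42.5500
Node (1,0) S=97.2400: V=(p*·0.0000+(1−p*)·0.0000)/1.11=0.0000; Δ=(0.0000−0.0000)/(126.4120−66.1232)=0.0000; B=V−Δ·S=0.0000
Node (1,1) S=185.9000: V=(p*·42.5500+(1−p*)·0.0000)/1.11=26.5860; Δ=(42.5500−0.0000)/(241.6700−126.4120)=0.3692; B=V−Δ·S=-42.0430
Node (0,0) S=143.0000: V=(p*·26.5860+(1−p*)·0.0000)/1.11=16.6114; Δ=(26.5860−0.0000)/(185.9000−97.2400)=0.2999; B=V−Δ·S=-26.2692
Check: Δ(0,0)·S0 + B(0,0) = 16.6114 = V0.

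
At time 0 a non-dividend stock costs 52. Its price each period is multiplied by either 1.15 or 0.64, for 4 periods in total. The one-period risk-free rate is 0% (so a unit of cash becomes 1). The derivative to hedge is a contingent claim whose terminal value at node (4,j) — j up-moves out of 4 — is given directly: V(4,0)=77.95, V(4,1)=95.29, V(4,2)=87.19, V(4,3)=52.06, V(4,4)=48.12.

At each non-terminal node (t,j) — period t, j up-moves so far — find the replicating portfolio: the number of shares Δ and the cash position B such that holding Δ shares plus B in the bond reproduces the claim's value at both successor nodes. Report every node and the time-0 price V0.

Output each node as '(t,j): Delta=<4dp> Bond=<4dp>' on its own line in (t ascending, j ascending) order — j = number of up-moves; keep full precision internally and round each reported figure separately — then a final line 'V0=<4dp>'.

Risk-neutral probability p* = (R−d)/(u−d) = (1−0.64)/(1.15−0.64) = 0.7059.
At expiry t=4: V(4,0)=77.9500, V(4,1)=95.2900, V(4,2)=87.1900, V(4,3)=52.0600, V(4,4)=48.1200
Node (3,0) S=13.6315: V=(p*·95.2900+(1−p*)·77.9500)/1=90.1900; Δ=(95.2900−77.9500)/(15.6762−8.7242)=2.4942; B=V−Δ·S=56.1900
Node (3,1) S=24.4941: V=(p*·87.1900+(1−p*)·95.2900)/1=89.5724; Δ=(87.1900−95.2900)/(28.1682−15.6762)=-0.6484; B=V−Δ·S=105.4547
Node (3,2) S=44.0128: V=(p*·52.0600+(1−p*)·87.1900)/1=62.3924; Δ=(52.0600−87.1900)/(50.6147−28.1682)=-1.5651; B=V−Δ·S=131.2747
Node (3,3) S=79.0855: V=(p*·48.1200+(1−p*)·52.0600)/1=49.2788; Δ=(48.1200−52.0600)/(90.9483−50.6147)=-0.0977; B=V−Δ·S=57.0043
Node (2,0) S=21.2992: V=(p*·89.5724+(1−p*)·90.1900)/1=89.7540; Δ=(89.5724−90.1900)/(24.4941−13.6315)=-0.0569; B=V−Δ·S=90.9651
Node (2,1) S=38.2720: V=(p*·62.3924+(1−p*)·89.5724)/1=70.3865; Δ=(62.3924−89.5724)/(44.0128−24.4941)=-1.3925; B=V−Δ·S=123.6806
Node (2,2) S=68.7700: V=(p*·49.2788+(1−p*)·62.3924)/1=53.1357; Δ=(49.2788−62.3924)/(79.0855−44.0128)=-0.3739; B=V−Δ·S=78.8485
Node (1,0) S=33.2800: V=(p*·70.3865+(1−p*)·89.7540)/1=76.0828; Δ=(70.3865−89.7540)/(38.2720−21.2992)=-1.1411; B=V−Δ·S=114.0584
Node (1,1) S=59.8000: V=(p*·53.1357+(1−p*)·70.3865)/1=58.2095; Δ=(53.1357−70.3865)/(68.7700−38.2720)=-0.5656; B=V−Δ·S=92.0344
Node (0,0) S=52.0000: V=(p*·58.2095+(1−p*)·76.0828)/1=63.4663; Δ=(58.2095−76.0828)/(59.8000−33.2800)=-0.6740; B=V−Δ·S=98.5121
Self-financing check: at every node Δ·S+B equals the discounted successor values.

(0,0): Delta=-0.6740 Bond=98.5121
(1,0): Delta=-1.1411 Bond=114.0584
(1,1): Delta=-0.5656 Bond=92.0344
(2,0): Delta=-0.0569 Bond=90.9651
(2,1): Delta=-1.3925 Bond=123.6806
(2,2): Delta=-0.3739 Bond=78.8485
(3,0): Delta=2.4942 Bond=56.1900
(3,1): Delta=-0.6484 Bond=105.4547
(3,2): Delta=-1.5651 Bond=131.2747
(3,3): Delta=-0.0977 Bond=57.0043
V0=63.4663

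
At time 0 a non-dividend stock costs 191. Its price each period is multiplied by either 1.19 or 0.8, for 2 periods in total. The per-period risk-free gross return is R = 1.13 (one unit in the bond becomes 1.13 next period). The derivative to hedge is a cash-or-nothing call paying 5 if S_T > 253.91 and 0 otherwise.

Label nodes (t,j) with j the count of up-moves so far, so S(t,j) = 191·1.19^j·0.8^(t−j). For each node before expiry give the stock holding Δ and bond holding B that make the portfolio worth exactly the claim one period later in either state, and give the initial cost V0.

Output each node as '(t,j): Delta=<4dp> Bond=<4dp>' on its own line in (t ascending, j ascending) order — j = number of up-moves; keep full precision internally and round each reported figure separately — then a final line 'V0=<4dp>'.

(0,0): Delta=0.0503 Bond=-6.7965
(1,0): Delta=0.0000 Bond=0.0000
(1,1): Delta=0.0564 Bond=-9.0765
V0=2.8036

Risk-neutral probability p* = (R−d)/(u−d) = (1.13−0.8)/(1.19−0.8) = 0.8462.
Payoff layer (t=2): V(2,0)=0.0000, V(2,1)=0.0000, V(2,2)=5.0000
Node (1,0) S=152.8000: V=(p*·0.0000+(1−p*)·0.0000)/1.13=0.0000; Δ=(0.0000−0.0000)/(181.8320−122.2400)=0.0000; B=V−Δ·S=0.0000
Node (1,1) S=227.2900: V=(p*·5.0000+(1−p*)·0.0000)/1.13=3.7440; Δ=(5.0000−0.0000)/(270.4751−181.8320)=0.0564; B=V−Δ·S=-9.0765
Node (0,0) S=191.0000: V=(p*·3.7440+(1−p*)·0.0000)/1.13=2.8036; Δ=(3.7440−0.0000)/(227.2900−152.8000)=0.0503; B=V−Δ·S=-6.7965
Self-financing check: at every node Δ·S+B equals the discounted successor values.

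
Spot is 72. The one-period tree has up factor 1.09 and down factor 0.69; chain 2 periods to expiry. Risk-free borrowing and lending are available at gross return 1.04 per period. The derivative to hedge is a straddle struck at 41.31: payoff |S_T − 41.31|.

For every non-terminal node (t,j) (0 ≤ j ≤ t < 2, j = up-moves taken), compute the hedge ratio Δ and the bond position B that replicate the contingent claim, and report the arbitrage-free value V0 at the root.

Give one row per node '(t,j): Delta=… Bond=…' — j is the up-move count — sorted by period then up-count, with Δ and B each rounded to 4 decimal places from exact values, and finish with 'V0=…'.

(0,0): Delta=0.9413 Bond=-33.7650
(1,0): Delta=0.2924 Bond=-2.8771
(1,1): Delta=1.0000 Bond=-39.7212
V0=34.0097

Risk-neutral probability p* = (R−d)/(u−d) = (1.04−0.69)/(1.09−0.69) = 0.8750.
Terminal payoffs: V(2,0)=7.0308, V(2,1)=12.8412, V(2,2)=44.2332
  t=1,j=0: stock 49.6800 → up 54.1512 (V=12.8412), down 34.2792 (V=7.0308). Price 11.6489; hedge Δ=0.2924, bond B=-2.8771.
  t=1,j=1: stock 78.4800 → up 85.5432 (V=44.2332), down 54.1512 (V=12.8412). Price 38.7588; hedge Δ=1.0000, bond B=-39.7212.
  t=0,j=0: stock 72.0000 → up 78.4800 (V=38.7588), down 49.6800 (V=11.6489). Price 34.0097; hedge Δ=0.9413, bond B=-33.7650.
Each (Δ,B) replicates both successor values, so the strategy is self-financing and V0 is arbitrage-free.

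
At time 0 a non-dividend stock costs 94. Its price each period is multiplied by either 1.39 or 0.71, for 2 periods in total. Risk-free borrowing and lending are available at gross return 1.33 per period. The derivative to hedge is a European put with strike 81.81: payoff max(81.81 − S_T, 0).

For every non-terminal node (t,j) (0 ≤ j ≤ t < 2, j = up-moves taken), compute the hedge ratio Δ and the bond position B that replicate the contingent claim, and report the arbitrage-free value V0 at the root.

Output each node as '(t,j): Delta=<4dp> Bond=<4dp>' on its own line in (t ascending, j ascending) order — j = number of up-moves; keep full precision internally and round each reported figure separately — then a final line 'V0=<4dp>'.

(0,0): Delta=-0.0357 Bond=3.5101
(1,0): Delta=-0.7585 Bond=52.9082
(1,1): Delta=0.0000 Bond=0.0000
V0=0.1515

Risk-neutral probability p* = (R−d)/(u−d) = (1.33−0.71)/(1.39−0.71) = 0.9118.
Payoff layer (t=2): V(2,0)=34.4246, V(2,1)=0.0000, V(2,2)=0.0000
Node (1,0) S=66.7400: V=(p*·0.0000+(1−p*)·34.4246)/1.33=2.2838; Δ=(0.0000−34.4246)/(92.7686−47.3854)=-0.7585; B=V−Δ·S=52.9082
Node (1,1) S=130.6600: V=(p*·0.0000+(1−p*)·0.0000)/1.33=0.0000; Δ=(0.0000−0.0000)/(181.6174−92.7686)=0.0000; B=V−Δ·S=0.0000
Node (0,0) S=94.0000: V=(p*·0.0000+(1−p*)·2.2838)/1.33=0.1515; Δ=(0.0000−2.2838)/(130.6600−66.7400)=-0.0357; B=V−Δ·S=3.5101
The time-0 hedge costs 0.1515, which is the no-arbitrage price.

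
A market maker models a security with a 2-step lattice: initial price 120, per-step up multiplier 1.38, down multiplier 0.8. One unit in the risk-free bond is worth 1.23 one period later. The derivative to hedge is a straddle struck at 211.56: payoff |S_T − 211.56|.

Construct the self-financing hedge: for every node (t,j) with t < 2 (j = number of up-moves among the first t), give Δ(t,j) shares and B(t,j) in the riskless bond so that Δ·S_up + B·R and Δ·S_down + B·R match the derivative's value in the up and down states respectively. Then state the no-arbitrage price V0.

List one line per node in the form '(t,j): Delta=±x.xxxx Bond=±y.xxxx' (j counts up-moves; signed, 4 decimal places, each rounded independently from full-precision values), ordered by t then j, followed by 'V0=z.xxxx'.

The replicating-portfolio and risk-neutral prices coincide; use p* = (1.23−0.8)/(1.38−0.8) = 0.7414 for the latter.
Terminal payoffs: V(2,0)=134.7600, V(2,1)=79.0800, V(2,2)=16.9680
  t=1,j=0: stock 96.0000 → up 132.4800 (V=79.0800), down 76.8000 (V=134.7600). Price 76.0000; hedge Δ=-1.0000, bond B=172.0000.
  t=1,j=1: stock 165.6000 → up 228.5280 (V=16.9680), down 132.4800 (V=79.0800). Price 26.8548; hedge Δ=-0.6467, bond B=133.9445.
  t=0,j=0: stock 120.0000 → up 165.6000 (V=26.8548), down 96.0000 (V=76.0000). Price 32.1665; hedge Δ=-0.7061, bond B=116.8995.
Each (Δ,B) replicates both successor values, so the strategy is self-financing and V0 is arbitrage-free.

(0,0): Delta=-0.7061 Bond=116.8995
(1,0): Delta=-1.0000 Bond=172.0000
(1,1): Delta=-0.6467 Bond=133.9445
V0=32.1665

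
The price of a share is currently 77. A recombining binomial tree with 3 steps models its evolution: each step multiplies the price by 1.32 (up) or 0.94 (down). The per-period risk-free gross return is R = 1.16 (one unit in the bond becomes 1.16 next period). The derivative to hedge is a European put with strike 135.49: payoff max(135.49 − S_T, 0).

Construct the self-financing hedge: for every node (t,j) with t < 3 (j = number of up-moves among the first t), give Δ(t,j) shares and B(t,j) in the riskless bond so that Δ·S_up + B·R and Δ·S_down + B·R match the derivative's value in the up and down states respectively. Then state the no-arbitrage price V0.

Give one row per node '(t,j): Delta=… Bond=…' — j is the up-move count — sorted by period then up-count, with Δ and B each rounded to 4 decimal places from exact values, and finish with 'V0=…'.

The replicating-portfolio and risk-neutral prices coincide; use p* = (1.16−0.94)/(1.32−0.94) = 0.5789 for the latter.
Terminal payoffs: V(3,0)=71.5350, V(3,1)=45.6809, V(3,2)=9.3751, V(3,3)=0.0000
(2,0): S=68.0372. Δ = (V_up−V_dn)/(S_up−S_dn) = (45.6809−71.5350)/(89.8091−63.9550) = -1.0000. V = [p*·45.6809 + (1−p*)·71.5350]/1.16 = 48.7645. B = V − Δ·S = 116.8017.
(2,1): S=95.5416. Δ = (V_up−V_dn)/(S_up−S_dn) = (9.3751−45.6809)/(126.1149−89.8091) = -1.0000. V = [p*·9.3751 + (1−p*)·45.6809]/1.16 = 21.2601. B = V − Δ·S = 116.8017.
(2,2): S=134.1648. Δ = (V_up−V_dn)/(S_up−S_dn) = (0.0000−9.3751)/(177.0975−126.1149) = -0.1839. V = [p*·0.0000 + (1−p*)·9.3751]/1.16 = 3.4029. B = V − Δ·S = 28.0742.
(1,0): S=72.3800. Δ = (V_up−V_dn)/(S_up−S_dn) = (21.2601−48.7645)/(95.5416−68.0372) = -1.0000. V = [p*·21.2601 + (1−p*)·48.7645]/1.16 = 28.3111. B = V − Δ·S = 100.6911.
(1,1): S=101.6400. Δ = (V_up−V_dn)/(S_up−S_dn) = (3.4029−21.2601)/(134.1648−95.5416) = -0.4623. V = [p*·3.4029 + (1−p*)·21.2601]/1.16 = 9.4153. B = V − Δ·S = 56.4079.
(0,0): S=77.0000. Δ = (V_up−V_dn)/(S_up−S_dn) = (9.4153−28.3111)/(101.6400−72.3800) = -0.6458. V = [p*·9.4153 + (1−p*)·28.3111]/1.16 = 14.9754. B = V − Δ·S = 64.7013.
Each (Δ,B) replicates both successor values, so the strategy is self-financing and V0 is arbitrage-free.

(0,0): Delta=-0.6458 Bond=64.7013
(1,0): Delta=-1.0000 Bond=100.6911
(1,1): Delta=-0.4623 Bond=56.4079
(2,0): Delta=-1.0000 Bond=116.8017
(2,1): Delta=-1.0000 Bond=116.8017
(2,2): Delta=-0.1839 Bond=28.0742
V0=14.9754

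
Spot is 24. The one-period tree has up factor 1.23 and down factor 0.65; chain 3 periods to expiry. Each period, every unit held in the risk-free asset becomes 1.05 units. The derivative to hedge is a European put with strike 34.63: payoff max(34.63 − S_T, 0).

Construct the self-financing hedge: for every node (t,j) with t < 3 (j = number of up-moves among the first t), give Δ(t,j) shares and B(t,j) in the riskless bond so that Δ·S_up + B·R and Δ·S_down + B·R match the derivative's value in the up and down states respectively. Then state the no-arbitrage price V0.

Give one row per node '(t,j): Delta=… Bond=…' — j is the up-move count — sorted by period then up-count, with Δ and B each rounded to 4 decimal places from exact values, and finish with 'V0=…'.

Since d<R<u, set p* = (R−d)/(u−d) = 0.6897; price each node as the discounted p*-expectation of its children.
At expiry t=3: V(3,0)=28.0390, V(3,1)=22.1578, V(3,2)=11.0288, V(3,3)=0.0000
  t=2,j=0: stock 10.1400 → up 12.4722 (V=22.1578), down 6.5910 (V=28.0390). Price 22.8410; hedge Δ=-1.0000, bond B=32.9810.
  t=2,j=1: stock 19.1880 → up 23.6012 (V=11.0288), down 12.4722 (V=22.1578). Price 13.7930; hedge Δ=-1.0000, bond B=32.9810.
  t=2,j=2: stock 36.3096 → up 44.6608 (V=0.0000), down 23.6012 (V=11.0288). Price 3.2597; hedge Δ=-0.5237, bond B=22.2748.
  t=1,j=0: stock 15.6000 → up 19.1880 (V=13.7930), down 10.1400 (V=22.8410). Price 15.8104; hedge Δ=-1.0000, bond B=31.4104.
  t=1,j=1: stock 29.5200 → up 36.3096 (V=3.2597), down 19.1880 (V=13.7930). Price 6.2178; hedge Δ=-0.6152, bond B=24.3785.
  t=0,j=0: stock 24.0000 → up 29.5200 (V=6.2178), down 15.6000 (V=15.8104). Price 8.7570; hedge Δ=-0.6891, bond B=25.2960.
The time-0 hedge costs 8.7570, which is the no-arbitrage price.

(0,0): Delta=-0.6891 Bond=25.2960
(1,0): Delta=-1.0000 Bond=31.4104
(1,1): Delta=-0.6152 Bond=24.3785
(2,0): Delta=-1.0000 Bond=32.9810
(2,1): Delta=-1.0000 Bond=32.9810
(2,2): Delta=-0.5237 Bond=22.2748
V0=8.7570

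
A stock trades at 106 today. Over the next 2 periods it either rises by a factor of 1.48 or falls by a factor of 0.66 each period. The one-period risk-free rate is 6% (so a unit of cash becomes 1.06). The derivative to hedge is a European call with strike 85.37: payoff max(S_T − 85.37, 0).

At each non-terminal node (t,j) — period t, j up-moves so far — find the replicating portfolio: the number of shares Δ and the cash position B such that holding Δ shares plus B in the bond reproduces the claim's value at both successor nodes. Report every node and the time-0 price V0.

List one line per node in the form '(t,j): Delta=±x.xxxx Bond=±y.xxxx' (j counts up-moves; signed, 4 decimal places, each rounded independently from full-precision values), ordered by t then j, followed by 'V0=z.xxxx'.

(0,0): Delta=0.7821 Bond=-43.7299
(1,0): Delta=0.3167 Bond=-13.7974
(1,1): Delta=1.0000 Bond=-80.5377
V0=39.1728

Risk-neutral probability p* = (R−d)/(u−d) = (1.06−0.66)/(1.48−0.66) = 0.4878.
At expiry t=2: V(2,0)=0.0000, V(2,1)=18.1708, V(2,2)=146.8124
Node (1,0) S=69.9600: V=(p*·18.1708+(1−p*)·0.0000)/1.06=8.3621; Δ=(18.1708−0.0000)/(103.5408−46.1736)=0.3167; B=V−Δ·S=-13.7974
Node (1,1) S=156.8800: V=(p*·146.8124+(1−p*)·18.1708)/1.06=76.3423; Δ=(146.8124−18.1708)/(232.1824−103.5408)=1.0000; B=V−Δ·S=-80.5377
Node (0,0) S=106.0000: V=(p*·76.3423+(1−p*)·8.3621)/1.06=39.1728; Δ=(76.3423−8.3621)/(156.8800−69.9600)=0.7821; B=V−Δ·S=-43.7299
The time-0 hedge costs 39.1728, which is the no-arbitrage price.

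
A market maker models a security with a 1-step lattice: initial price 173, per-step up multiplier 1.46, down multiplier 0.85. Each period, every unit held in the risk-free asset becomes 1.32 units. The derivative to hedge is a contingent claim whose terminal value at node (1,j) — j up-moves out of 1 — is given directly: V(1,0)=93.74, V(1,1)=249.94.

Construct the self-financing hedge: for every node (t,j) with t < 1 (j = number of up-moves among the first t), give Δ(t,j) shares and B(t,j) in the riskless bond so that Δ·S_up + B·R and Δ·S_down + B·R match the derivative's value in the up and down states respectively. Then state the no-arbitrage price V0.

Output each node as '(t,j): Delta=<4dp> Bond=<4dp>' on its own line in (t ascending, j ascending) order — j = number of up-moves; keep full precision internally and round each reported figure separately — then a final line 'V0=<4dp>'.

(0,0): Delta=1.4801 Bond=-93.8756
V0=162.1900

The replicating-portfolio and risk-neutral prices coincide; use p* = (1.32−0.85)/(1.46−0.85) = 0.7705 for the latter.
At expiry t=1: V(1,0)=93.7400, V(1,1)=249.9400
  t=0,j=0: stock 173.0000 → up 252.5800 (V=249.9400), down 147.0500 (V=93.7400). Price 162.1900; hedge Δ=1.4801, bond B=-93.8756.
The time-0 hedge costs 162.1900, which is the no-arbitrage price.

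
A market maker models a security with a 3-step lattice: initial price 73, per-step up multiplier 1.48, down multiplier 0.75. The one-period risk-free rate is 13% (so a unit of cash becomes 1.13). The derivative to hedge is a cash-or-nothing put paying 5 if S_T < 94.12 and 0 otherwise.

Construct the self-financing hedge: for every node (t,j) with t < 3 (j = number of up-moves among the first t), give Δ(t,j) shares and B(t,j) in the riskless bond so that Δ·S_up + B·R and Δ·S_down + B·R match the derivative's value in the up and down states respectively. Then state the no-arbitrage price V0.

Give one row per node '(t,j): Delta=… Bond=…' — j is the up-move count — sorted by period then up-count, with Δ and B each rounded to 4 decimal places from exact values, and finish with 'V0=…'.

(0,0): Delta=-0.0367 Bond=4.3034
(1,0): Delta=-0.0576 Bond=6.0099
(1,1): Delta=-0.0269 Bond=3.8062
(2,0): Delta=0.0000 Bond=4.4248
(2,1): Delta=-0.0845 Bond=8.9708
(2,2): Delta=0.0000 Bond=0.0000
V0=1.6259

No-arbitrage ⇒ martingale measure with p* = (R−d)/(u−d) = 0.5205.
Terminal values V(3,·): V(3,0)=5.0000, V(3,1)=5.0000, V(3,2)=0.0000, V(3,3)=0.0000
(2,0): S=41.0625. Δ = (V_up−V_dn)/(S_up−S_dn) = (5.0000−5.0000)/(60.7725−30.7969) = 0.0000. V = [p*·5.0000 + (1−p*)·5.0000]/1.13 = 4.4248. B = V − Δ·S = 4.4248.
(2,1): S=81.0300. Δ = (V_up−V_dn)/(S_up−S_dn) = (0.0000−5.0000)/(119.9244−60.7725) = -0.0845. V = [p*·0.0000 + (1−p*)·5.0000]/1.13 = 2.1215. B = V − Δ·S = 8.9708.
(2,2): S=159.8992. Δ = (V_up−V_dn)/(S_up−S_dn) = (0.0000−0.0000)/(236.6508−119.9244) = 0.0000. V = [p*·0.0000 + (1−p*)·0.0000]/1.13 = 0.0000. B = V − Δ·S = 0.0000.
(1,0): S=54.7500. Δ = (V_up−V_dn)/(S_up−S_dn) = (2.1215−4.4248)/(81.0300−41.0625) = -0.0576. V = [p*·2.1215 + (1−p*)·4.4248]/1.13 = 2.8547. B = V − Δ·S = 6.0099.
(1,1): S=108.0400. Δ = (V_up−V_dn)/(S_up−S_dn) = (0.0000−2.1215)/(159.8992−81.0300) = -0.0269. V = [p*·0.0000 + (1−p*)·2.1215]/1.13 = 0.9001. B = V − Δ·S = 3.8062.
(0,0): S=73.0000. Δ = (V_up−V_dn)/(S_up−S_dn) = (0.9001−2.8547)/(108.0400−54.7500) = -0.0367. V = [p*·0.9001 + (1−p*)·2.8547]/1.13 = 1.6259. B = V − Δ·S = 4.3034.
Root portfolio cost Δ·73+B reproduces V0=1.6259.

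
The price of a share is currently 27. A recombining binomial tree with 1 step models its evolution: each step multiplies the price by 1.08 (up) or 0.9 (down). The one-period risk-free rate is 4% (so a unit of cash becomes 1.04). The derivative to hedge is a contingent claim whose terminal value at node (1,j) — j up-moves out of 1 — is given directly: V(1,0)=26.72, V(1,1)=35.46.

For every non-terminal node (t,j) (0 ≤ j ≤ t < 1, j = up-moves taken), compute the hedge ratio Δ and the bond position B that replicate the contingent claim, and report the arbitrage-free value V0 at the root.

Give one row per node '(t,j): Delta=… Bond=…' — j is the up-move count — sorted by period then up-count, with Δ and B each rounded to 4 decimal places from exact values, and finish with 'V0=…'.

(0,0): Delta=1.7984 Bond=-16.3269
V0=32.2286

No-arbitrage ⇒ martingale measure with p* = (R−d)/(u−d) = 0.7778.
Terminal values V(1,·): V(1,0)=26.7200, V(1,1)=35.4600
  t=0,j=0: stock 27.0000 → up 29.1600 (V=35.4600), down 24.3000 (V=26.7200). Price 32.2286; hedge Δ=1.7984, bond B=-16.3269.
Root portfolio cost Δ·27+B reproduces V0=32.2286.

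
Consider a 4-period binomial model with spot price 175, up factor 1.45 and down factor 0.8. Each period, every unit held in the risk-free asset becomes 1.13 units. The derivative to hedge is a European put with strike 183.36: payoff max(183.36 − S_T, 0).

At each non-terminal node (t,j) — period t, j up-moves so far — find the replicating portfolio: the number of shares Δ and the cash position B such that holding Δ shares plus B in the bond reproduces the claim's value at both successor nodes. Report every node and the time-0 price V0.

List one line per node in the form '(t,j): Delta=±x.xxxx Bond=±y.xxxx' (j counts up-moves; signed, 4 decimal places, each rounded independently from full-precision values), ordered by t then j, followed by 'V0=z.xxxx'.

(0,0): Delta=-0.1625 Bond=40.4084
(1,0): Delta=-0.3514 Bond=72.0997
(1,1): Delta=-0.0615 Bond=20.0244
(2,0): Delta=-0.6783 Bond=118.0928
(2,1): Delta=-0.1764 Bond=45.9622
(2,2): Delta=0.0000 Bond=0.0000
(3,0): Delta=-1.0000 Bond=162.2655
(3,1): Delta=-0.5063 Bond=105.4976
(3,2): Delta=0.0000 Bond=0.0000
(3,3): Delta=0.0000 Bond=0.0000
V0=11.9654

The replicating-portfolio and risk-neutral prices coincide; use p* = (1.13−0.8)/(1.45−0.8) = 0.5077 for the latter.
Payoff layer (t=4): V(4,0)=111.6800, V(4,1)=53.4400, V(4,2)=0.0000, V(4,3)=0.0000, V(4,4)=0.0000
(3,0): S=89.6000. Δ = (V_up−V_dn)/(S_up−S_dn) = (53.4400−111.6800)/(129.9200−71.6800) = -1.0000. V = [p*·53.4400 + (1−p*)·111.6800]/1.13 = 72.6655. B = V − Δ·S = 162.2655.
(3,1): S=162.4000. Δ = (V_up−V_dn)/(S_up−S_dn) = (0.0000−53.4400)/(235.4800−129.9200) = -0.5063. V = [p*·0.0000 + (1−p*)·53.4400]/1.13 = 23.2822. B = V − Δ·S = 105.4976.
(3,2): S=294.3500. Δ = (V_up−V_dn)/(S_up−S_dn) = (0.0000−0.0000)/(426.8075−235.4800) = 0.0000. V = [p*·0.0000 + (1−p*)·0.0000]/1.13 = 0.0000. B = V − Δ·S = 0.0000.
(3,3): S=533.5094. Δ = (V_up−V_dn)/(S_up−S_dn) = (0.0000−0.0000)/(773.5886−426.8075) = 0.0000. V = [p*·0.0000 + (1−p*)·0.0000]/1.13 = 0.0000. B = V − Δ·S = 0.0000.
(2,0): S=112.0000. Δ = (V_up−V_dn)/(S_up−S_dn) = (23.2822−72.6655)/(162.4000−89.6000) = -0.6783. V = [p*·23.2822 + (1−p*)·72.6655]/1.13 = 42.1186. B = V − Δ·S = 118.0928.
(2,1): S=203.0000. Δ = (V_up−V_dn)/(S_up−S_dn) = (0.0000−23.2822)/(294.3500−162.4000) = -0.1764. V = [p*·0.0000 + (1−p*)·23.2822]/1.13 = 10.1434. B = V − Δ·S = 45.9622.
(2,2): S=367.9375. Δ = (V_up−V_dn)/(S_up−S_dn) = (0.0000−0.0000)/(533.5094−294.3500) = 0.0000. V = [p*·0.0000 + (1−p*)·0.0000]/1.13 = 0.0000. B = V − Δ·S = 0.0000.
(1,0): S=140.0000. Δ = (V_up−V_dn)/(S_up−S_dn) = (10.1434−42.1186)/(203.0000−112.0000) = -0.3514. V = [p*·10.1434 + (1−p*)·42.1186]/1.13 = 22.9071. B = V − Δ·S = 72.0997.
(1,1): S=253.7500. Δ = (V_up−V_dn)/(S_up−S_dn) = (0.0000−10.1434)/(367.9375−203.0000) = -0.0615. V = [p*·0.0000 + (1−p*)·10.1434]/1.13 = 4.4192. B = V − Δ·S = 20.0244.
(0,0): S=175.0000. Δ = (V_up−V_dn)/(S_up−S_dn) = (4.4192−22.9071)/(253.7500−140.0000) = -0.1625. V = [p*·4.4192 + (1−p*)·22.9071]/1.13 = 11.9654. B = V − Δ·S = 40.4084.
The time-0 hedge costs 11.9654, which is the no-arbitrage price.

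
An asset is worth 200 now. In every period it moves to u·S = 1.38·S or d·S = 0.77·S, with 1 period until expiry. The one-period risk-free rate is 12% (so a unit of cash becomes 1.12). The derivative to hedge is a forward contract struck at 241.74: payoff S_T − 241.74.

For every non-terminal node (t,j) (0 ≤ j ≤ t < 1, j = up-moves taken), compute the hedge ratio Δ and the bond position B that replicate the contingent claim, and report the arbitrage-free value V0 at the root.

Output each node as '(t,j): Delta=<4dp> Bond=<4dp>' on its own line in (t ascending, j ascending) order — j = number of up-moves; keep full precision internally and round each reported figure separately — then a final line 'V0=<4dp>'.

Risk-neutral probability p* = (R−d)/(u−d) = (1.12−0.77)/(1.38−0.77) = 0.5738.
Payoff layer (t=1): V(1,0)=-87.7400, V(1,1)=34.2600
  t=0,j=0: stock 200.0000 → up 276.0000 (V=34.2600), down 154.0000 (V=-87.7400). Price -15.8393; hedge Δ=1.0000, bond B=-215.8393.
Each (Δ,B) replicates both successor values, so the strategy is self-financing and V0 is arbitrage-free.

(0,0): Delta=1.0000 Bond=-215.8393
V0=-15.8393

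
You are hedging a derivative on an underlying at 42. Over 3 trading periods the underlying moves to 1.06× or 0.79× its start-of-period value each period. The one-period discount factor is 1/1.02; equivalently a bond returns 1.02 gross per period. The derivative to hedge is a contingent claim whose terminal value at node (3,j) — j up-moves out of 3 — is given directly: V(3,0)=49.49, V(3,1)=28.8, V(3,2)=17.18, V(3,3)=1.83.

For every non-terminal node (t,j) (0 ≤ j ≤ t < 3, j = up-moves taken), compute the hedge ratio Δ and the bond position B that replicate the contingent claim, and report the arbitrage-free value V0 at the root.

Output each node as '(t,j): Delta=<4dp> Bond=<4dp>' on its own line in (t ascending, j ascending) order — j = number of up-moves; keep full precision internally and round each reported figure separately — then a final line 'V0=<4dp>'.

(0,0): Delta=-1.2312 Bond=59.6710
(1,0): Delta=-1.4187 Bond=67.0858
(1,1): Delta=-1.2069 Bond=59.7824
(2,0): Delta=-2.9234 Bond=107.8700
(2,1): Delta=-1.2237 Bond=61.5679
(2,2): Delta=-1.2047 Bond=60.8755
V0=7.9610

No-arbitrage ⇒ martingale measure with p* = (R−d)/(u−d) = 0.8519.
Terminal values V(3,·): V(3,0)=49.4900, V(3,1)=28.8000, V(3,2)=17.1800, V(3,3)=1.8300
  t=2,j=0: stock 26.2122 → up 27.7849 (V=28.8000), down 20.7076 (V=49.4900). Price 31.2404; hedge Δ=-2.9234, bond B=107.8700.
  t=2,j=1: stock 35.1708 → up 37.2810 (V=17.1800), down 27.7849 (V=28.8000). Price 18.5309; hedge Δ=-1.2237, bond B=61.5679.
  t=2,j=2: stock 47.1912 → up 50.0227 (V=1.8300), down 37.2810 (V=17.1800). Price 4.0236; hedge Δ=-1.2047, bond B=60.8755.
  t=1,j=0: stock 33.1800 → up 35.1708 (V=18.5309), down 26.2122 (V=31.2404). Price 20.0135; hedge Δ=-1.4187, bond B=67.0858.
  t=1,j=1: stock 44.5200 → up 47.1912 (V=4.0236), down 35.1708 (V=18.5309). Price 6.0518; hedge Δ=-1.2069, bond B=59.7824.
  t=0,j=0: stock 42.0000 → up 44.5200 (V=6.0518), down 33.1800 (V=20.0135). Price 7.9610; hedge Δ=-1.2312, bond B=59.6710.
Check: Δ(0,0)·S0 + B(0,0) = 7.9610 = V0.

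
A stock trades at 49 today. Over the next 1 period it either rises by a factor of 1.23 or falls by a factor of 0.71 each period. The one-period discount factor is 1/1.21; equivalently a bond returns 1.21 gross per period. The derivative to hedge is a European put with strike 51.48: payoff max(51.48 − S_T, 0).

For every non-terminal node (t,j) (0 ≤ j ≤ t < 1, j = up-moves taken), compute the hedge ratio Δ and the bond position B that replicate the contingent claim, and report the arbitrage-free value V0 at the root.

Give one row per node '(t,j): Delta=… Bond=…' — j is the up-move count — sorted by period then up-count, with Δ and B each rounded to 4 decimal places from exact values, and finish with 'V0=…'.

The replicating-portfolio and risk-neutral prices coincide; use p* = (1.21−0.71)/(1.23−0.71) = 0.9615 for the latter.
At expiry t=1: V(1,0)=16.6900, V(1,1)=0.0000
  t=0,j=0: stock 49.0000 → up 60.2700 (V=0.0000), down 34.7900 (V=16.6900). Price 0.5305; hedge Δ=-0.6550, bond B=32.6267.
The time-0 hedge costs 0.5305, which is the no-arbitrage price.

(0,0): Delta=-0.6550 Bond=32.6267
V0=0.5305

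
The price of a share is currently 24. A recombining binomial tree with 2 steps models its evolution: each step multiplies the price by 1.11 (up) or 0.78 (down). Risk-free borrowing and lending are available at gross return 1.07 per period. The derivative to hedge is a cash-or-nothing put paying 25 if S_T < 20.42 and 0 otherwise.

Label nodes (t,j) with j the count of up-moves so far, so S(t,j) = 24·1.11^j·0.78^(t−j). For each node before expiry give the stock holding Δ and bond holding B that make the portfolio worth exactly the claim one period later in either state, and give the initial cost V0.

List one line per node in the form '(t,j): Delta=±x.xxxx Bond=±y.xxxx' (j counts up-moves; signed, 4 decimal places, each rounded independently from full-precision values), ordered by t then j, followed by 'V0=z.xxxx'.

(0,0): Delta=-0.3576 Bond=8.9028
(1,0): Delta=-4.0469 Bond=78.5896
(1,1): Delta=0.0000 Bond=0.0000
V0=0.3208

Since d<R<u, set p* = (R−d)/(u−d) = 0.8788; price each node as the discounted p*-expectation of its children.
Terminal values V(2,·): V(2,0)=25.0000, V(2,1)=0.0000, V(2,2)=0.0000
Node (1,0) S=18.7200: V=(p*·0.0000+(1−p*)·25.0000)/1.07=2.8321; Δ=(0.0000−25.0000)/(20.7792−14.6016)=-4.0469; B=V−Δ·S=78.5896
Node (1,1) S=26.6400: V=(p*·0.0000+(1−p*)·0.0000)/1.07=0.0000; Δ=(0.0000−0.0000)/(29.5704−20.7792)=0.0000; B=V−Δ·S=0.0000
Node (0,0) S=24.0000: V=(p*·0.0000+(1−p*)·2.8321)/1.07=0.3208; Δ=(0.0000−2.8321)/(26.6400−18.7200)=-0.3576; B=V−Δ·S=8.9028
Root portfolio cost Δ·24+B reproduces V0=0.3208.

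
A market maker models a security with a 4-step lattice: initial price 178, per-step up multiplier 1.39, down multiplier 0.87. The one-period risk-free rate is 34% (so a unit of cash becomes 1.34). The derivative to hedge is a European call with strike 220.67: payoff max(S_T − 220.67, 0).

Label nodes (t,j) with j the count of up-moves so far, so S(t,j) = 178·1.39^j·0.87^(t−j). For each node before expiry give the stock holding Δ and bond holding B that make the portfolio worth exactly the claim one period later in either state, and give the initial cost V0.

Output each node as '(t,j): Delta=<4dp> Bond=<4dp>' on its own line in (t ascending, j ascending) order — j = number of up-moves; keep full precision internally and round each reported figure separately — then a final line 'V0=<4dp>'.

Under the risk-neutral measure, an up-move has probability p* = (R−d)/(u−d) = 0.9038 and values discount at R = 1.34.
Payoff layer (t=4): V(4,0)=0.0000, V(4,1)=0.0000, V(4,2)=39.6384, V(4,3)=195.2250, V(4,4)=443.8059
(3,0): S=117.2135. Δ = (V_up−V_dn)/(S_up−S_dn) = (0.0000−0.0000)/(162.9268−101.9758) = 0.0000. V = [p*·0.0000 + (1−p*)·0.0000]/1.34 = 0.0000. B = V − Δ·S = 0.0000.
(3,1): S=187.2722. Δ = (V_up−V_dn)/(S_up−S_dn) = (39.6384−0.0000)/(260.3084−162.9268) = 0.4070. V = [p*·39.6384 + (1−p*)·0.0000]/1.34 = 26.7365. B = V − Δ·S = -49.4911.
(3,2): S=299.2050. Δ = (V_up−V_dn)/(S_up−S_dn) = (195.2250−39.6384)/(415.8950−260.3084) = 1.0000. V = [p*·195.2250 + (1−p*)·39.6384]/1.34 = 134.5259. B = V − Δ·S = -164.6791.
(3,3): S=478.0402. Δ = (V_up−V_dn)/(S_up−S_dn) = (443.8059−195.2250)/(664.4759−415.8950) = 1.0000. V = [p*·443.8059 + (1−p*)·195.2250]/1.34 = 313.3611. B = V − Δ·S = -164.6791.
(2,0): S=134.7282. Δ = (V_up−V_dn)/(S_up−S_dn) = (26.7365−0.0000)/(187.2722−117.2135) = 0.3816. V = [p*·26.7365 + (1−p*)·0.0000]/1.34 = 18.0341. B = V − Δ·S = -33.3823.
(2,1): S=215.2554. Δ = (V_up−V_dn)/(S_up−S_dn) = (134.5259−26.7365)/(299.2050−187.2722) = 0.9630. V = [p*·134.5259 + (1−p*)·26.7365]/1.34 = 92.6579. B = V − Δ·S = -114.6294.
(2,2): S=343.9138. Δ = (V_up−V_dn)/(S_up−S_dn) = (313.3611−134.5259)/(478.0402−299.2050) = 1.0000. V = [p*·313.3611 + (1−p*)·134.5259]/1.34 = 221.0189. B = V − Δ·S = -122.8949.
(1,0): S=154.8600. Δ = (V_up−V_dn)/(S_up−S_dn) = (92.6579−18.0341)/(215.2554−134.7282) = 0.9267. V = [p*·92.6579 + (1−p*)·18.0341]/1.34 = 63.7929. B = V − Δ·S = -79.7143.
(1,1): S=247.4200. Δ = (V_up−V_dn)/(S_up−S_dn) = (221.0189−92.6579)/(343.9138−215.2554) = 0.9977. V = [p*·221.0189 + (1−p*)·92.6579]/1.34 = 155.7288. B = V − Δ·S = -91.1195.
(0,0): S=178.0000. Δ = (V_up−V_dn)/(S_up−S_dn) = (155.7288−63.7929)/(247.4200−154.8600) = 0.9933. V = [p*·155.7288 + (1−p*)·63.7929]/1.34 = 109.6185. B = V − Δ·S = -67.1812.
Root portfolio cost Δ·178+B reproduces V0=109.6185.

(0,0): Delta=0.9933 Bond=-67.1812
(1,0): Delta=0.9267 Bond=-79.7143
(1,1): Delta=0.9977 Bond=-91.1195
(2,0): Delta=0.3816 Bond=-33.3823
(2,1): Delta=0.9630 Bond=-114.6294
(2,2): Delta=1.0000 Bond=-122.8949
(3,0): Delta=0.0000 Bond=0.0000
(3,1): Delta=0.4070 Bond=-49.4911
(3,2): Delta=1.0000 Bond=-164.6791
(3,3): Delta=1.0000 Bond=-164.6791
V0=109.6185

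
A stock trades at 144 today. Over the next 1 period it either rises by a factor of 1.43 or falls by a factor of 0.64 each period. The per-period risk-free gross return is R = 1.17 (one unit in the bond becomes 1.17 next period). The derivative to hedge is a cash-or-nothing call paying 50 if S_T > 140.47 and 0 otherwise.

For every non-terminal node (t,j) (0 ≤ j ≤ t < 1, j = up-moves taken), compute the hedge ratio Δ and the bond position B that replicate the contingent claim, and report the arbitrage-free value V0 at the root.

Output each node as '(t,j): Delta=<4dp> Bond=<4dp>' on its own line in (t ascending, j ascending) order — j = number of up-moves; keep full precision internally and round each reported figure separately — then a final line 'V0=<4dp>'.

(0,0): Delta=0.4395 Bond=-34.6208
V0=28.6703

No-arbitrage ⇒ martingale measure with p* = (R−d)/(u−d) = 0.6709.
Terminal values V(1,·): V(1,0)=0.0000, V(1,1)=50.0000
  t=0,j=0: stock 144.0000 → up 205.9200 (V=50.0000), down 92.1600 (V=0.0000). Price 28.6703; hedge Δ=0.4395, bond B=-34.6208.
Check: Δ(0,0)·S0 + B(0,0) = 28.6703 = V0.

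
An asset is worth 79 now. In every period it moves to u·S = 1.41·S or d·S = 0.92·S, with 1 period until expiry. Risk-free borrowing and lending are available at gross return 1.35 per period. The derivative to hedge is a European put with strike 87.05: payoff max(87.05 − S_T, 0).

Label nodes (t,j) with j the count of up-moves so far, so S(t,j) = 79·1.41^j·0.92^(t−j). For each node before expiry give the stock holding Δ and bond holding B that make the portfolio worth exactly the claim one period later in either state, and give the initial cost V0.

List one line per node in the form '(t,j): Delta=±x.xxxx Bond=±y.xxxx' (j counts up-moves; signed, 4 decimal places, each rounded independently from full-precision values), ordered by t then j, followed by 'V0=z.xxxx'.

Since d<R<u, set p* = (R−d)/(u−d) = 0.8776; price each node as the discounted p*-expectation of its children.
At expiry t=1: V(1,0)=14.3700, V(1,1)=0.0000
  t=0,j=0: stock 79.0000 → up 111.3900 (V=0.0000), down 72.6800 (V=14.3700). Price 1.3034; hedge Δ=-0.3712, bond B=30.6299.
Check: Δ(0,0)·S0 + B(0,0) = 1.3034 = V0.

(0,0): Delta=-0.3712 Bond=30.6299
V0=1.3034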